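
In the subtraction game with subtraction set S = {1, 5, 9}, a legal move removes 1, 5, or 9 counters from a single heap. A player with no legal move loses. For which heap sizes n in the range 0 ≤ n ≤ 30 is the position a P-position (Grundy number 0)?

0, 2, 4, 6, 8, 10, 12, 14, 16, 18, 20, 22, 24, 26, 28, 30

n :  0  1  2  3  4  5  6  7  8  9 10 11 12 13 14 15 16 17 18 19 20 21 22 23 24 25 26 27 28 29 30
G :  0  1  0  1  0  1  0  1  0  1  0  1  0  1  0  1  0  1  0  1  0  1  0  1  0  1  0  1  0  1  0
P-positions are exactly the n with G(n) = 0.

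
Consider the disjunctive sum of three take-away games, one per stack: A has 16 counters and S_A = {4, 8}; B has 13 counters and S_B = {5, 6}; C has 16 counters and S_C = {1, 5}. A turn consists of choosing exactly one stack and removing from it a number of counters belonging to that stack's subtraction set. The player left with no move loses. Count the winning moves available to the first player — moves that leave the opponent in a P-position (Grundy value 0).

5

Stack A, S = {4, 8}:
n :  0  1  2  3  4  5  6  7  8  9 10 11 12 13 14 15 16
G :  0  0  0  0  1  1  1  1  2  2  2  2  0  0  0  0  1
G_A(16) = 1.
Stack B, S = {5, 6}:
n :  0  1  2  3  4  5  6  7  8  9 10 11 12 13
G :  0  0  0  0  0  1  1  1  1  1  2  0  0  0
G_B(13) = 0.
Stack C, S = {1, 5}:
G(0) = 0
G(1) = mex{0} = 1
G(2) = mex{1} = 0
G(3) = mex{0} = 1
G(4) = mex{1} = 0
G(5) = mex{0,0} = 1
G(6) = mex{1,1} = 0
G(7) = mex{0,0} = 1
G(8) = mex{1,1} = 0
G(9) = mex{0,0} = 1
G(10) = mex{1,1} = 0
G(11) = mex{0,0} = 1
G(12) = mex{1,1} = 0
G(13) = mex{0,0} = 1
G(14) = mex{1,1} = 0
G(15) = mex{0,0} = 1
G(16) = mex{1,1} = 0
G_C(16) = 0.
Combined Grundy value = 1 ⊕ 0 ⊕ 0 = 1.
A winning move leaves total XOR = 0, i.e. changes one component's Grundy value g to g ⊕ X where X is the current total.
Stack A: need g' = 1⊕1 = 0. Options: 16−4→G=0, 16−8→G=2. Hits: 1.
Stack B: need g' = 0⊕1 = 1. Options: 13−5→G=1, 13−6→G=1. Hits: 2.
Stack C: need g' = 0⊕1 = 1. Options: 16−1→G=1, 16−5→G=1. Hits: 2.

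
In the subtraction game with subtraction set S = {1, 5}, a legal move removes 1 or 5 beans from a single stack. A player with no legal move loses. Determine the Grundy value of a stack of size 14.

n :  0  1  2  3  4  5  6  7  8  9 10 11 12 13 14
G :  0  1  0  1  0  1  0  1  0  1  0  1  0  1  0

0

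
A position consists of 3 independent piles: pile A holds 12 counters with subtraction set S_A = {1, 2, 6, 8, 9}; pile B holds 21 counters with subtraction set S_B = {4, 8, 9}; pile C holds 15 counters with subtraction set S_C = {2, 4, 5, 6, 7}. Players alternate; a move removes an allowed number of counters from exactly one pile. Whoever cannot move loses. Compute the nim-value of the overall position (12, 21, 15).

3

Pile A, S = {1, 2, 6, 8, 9}:
n :  0  1  2  3  4  5  6  7  8  9 10 11 12
G :  0  1  2  0  1  2  3  0  1  2  0  1  2
G_A(12) = 2.
Pile B, S = {4, 8, 9}:
G(0) = 0
G(1) = mex{} = 0
G(2) = mex{} = 0
G(3) = mex{} = 0
G(4) = mex{0} = 1
G(5) = mex{0} = 1
G(6) = mex{0} = 1
G(7) = mex{0} = 1
G(8) = mex{1,0} = 2
G(9) = mex{1,0,0} = 2
G(10) = mex{1,0,0} = 2
G(11) = mex{1,0,0} = 2
G(12) = mex{2,1,0} = 3
G(13) = mex{2,1,1} = 0
G(14) = mex{2,1,1} = 0
G(15) = mex{2,1,1} = 0
G(16) = mex{3,2,1} = 0
G(17) = mex{0,2,2} = 1
G(18) = mex{0,2,2} = 1
G(19) = mex{0,2,2} = 1
G(20) = mex{0,3,2} = 1
G(21) = mex{1,0,3} = 2
G_B(21) = 2.
Pile C, S = {2, 4, 5, 6, 7}:
n :  0  1  2  3  4  5  6  7  8  9 10 11 12 13 14 15
G :  0  0  1  1  2  2  3  3  4  0  0  1  1  2  2  3
G_C(15) = 3.
Combined Grundy value = 2 ⊕ 2 ⊕ 3 = 3.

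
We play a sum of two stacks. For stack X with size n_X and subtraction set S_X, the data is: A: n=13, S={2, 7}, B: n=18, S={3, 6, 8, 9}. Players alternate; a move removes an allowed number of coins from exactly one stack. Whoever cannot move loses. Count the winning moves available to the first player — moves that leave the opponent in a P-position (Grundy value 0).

Stack A, S = {2, 7}:
G(0) = 0
G(1) = mex{} = 0
G(2) = mex{0} = 1
G(3) = mex{0} = 1
G(4) = mex{1} = 0
G(5) = mex{1} = 0
G(6) = mex{0} = 1
G(7) = mex{0,0} = 1
G(8) = mex{1,0} = 2
G(9) = mex{1,1} = 0
G(10) = mex{2,1} = 0
G(11) = mex{0,0} = 1
G(12) = mex{0,0} = 1
G(13) = mex{1,1} = 0
G_A(13) = 0.
Stack B, S = {3, 6, 8, 9}:
n :  0  1  2  3  4  5  6  7  8  9 10 11 12 13 14 15 16 17 18
G :  0  0  0  1  1  1  2  2  2  3  3  3  0  0  0  1  1  1  2
G_B(18) = 2.
Combined Grundy value = 0 ⊕ 2 = 2.
A winning move leaves total XOR = 0, i.e. changes one component's Grundy value g to g ⊕ X where X is the current total.
Stack A: need g' = 0⊕2 = 2. Options: 13−2→G=1, 13−7→G=1. Hits: 0.
Stack B: need g' = 2⊕2 = 0. Options: 18−3→G=1, 18−6→G=0, 18−8→G=3, 18−9→G=3. Hits: 1.

1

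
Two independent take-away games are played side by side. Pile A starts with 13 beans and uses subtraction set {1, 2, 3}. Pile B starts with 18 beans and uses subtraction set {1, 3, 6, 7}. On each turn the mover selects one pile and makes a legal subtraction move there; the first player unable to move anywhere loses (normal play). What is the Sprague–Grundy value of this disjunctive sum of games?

3

Pile A, S = {1, 2, 3}:
G(0) = 0
G(1) = mex{0} = 1
G(2) = mex{1,0} = 2
G(3) = mex{2,1,0} = 3
G(4) = mex{3,2,1} = 0
G(5) = mex{0,3,2} = 1
G(6) = mex{1,0,3} = 2
G(7) = mex{2,1,0} = 3
G(8) = mex{3,2,1} = 0
G(9) = mex{0,3,2} = 1
G(10) = mex{1,0,3} = 2
G(11) = mex{2,1,0} = 3
G(12) = mex{3,2,1} = 0
G(13) = mex{0,3,2} = 1
G_A(13) = 1.
Pile B, S = {1, 3, 6, 7}:
n :  0  1  2  3  4  5  6  7  8  9 10 11 12 13 14 15 16 17 18
G :  0  1  0  1  0  1  2  3  2  3  2  3  0  1  0  1  0  1  2
G_B(18) = 2.
Combined Grundy value = 1 ⊕ 2 = 3.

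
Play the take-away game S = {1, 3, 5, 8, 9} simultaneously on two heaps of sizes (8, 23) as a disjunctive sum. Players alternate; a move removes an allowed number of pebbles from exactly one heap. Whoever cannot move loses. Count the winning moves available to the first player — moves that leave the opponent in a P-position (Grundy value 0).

All heaps use S = {1, 3, 5, 8, 9}:
n :  0  1  2  3  4  5  6  7  8  9 10 11 12 13 14 15 16 17 18 19 20 21 22 23
G :  0  1  0  1  0  1  0  1  2  3  2  3  2  3  2  3  0  1  0  1  0  1  0  1
Heap A: G(8) = 2.
Heap B: G(23) = 1.
Combined Grundy value = 2 ⊕ 1 = 3.
A winning move leaves total XOR = 0, i.e. changes one component's Grundy value g to g ⊕ X where X is the current total.
Heap A: need g' = 2⊕3 = 1. Options: 8−1→G=1, 8−3→G=1, 8−5→G=1, 8−8→G=0. Hits: 3.
Heap B: need g' = 1⊕3 = 2. Options: 23−1→G=0, 23−3→G=0, 23−5→G=0, 23−8→G=3, 23−9→G=2. Hits: 1.

4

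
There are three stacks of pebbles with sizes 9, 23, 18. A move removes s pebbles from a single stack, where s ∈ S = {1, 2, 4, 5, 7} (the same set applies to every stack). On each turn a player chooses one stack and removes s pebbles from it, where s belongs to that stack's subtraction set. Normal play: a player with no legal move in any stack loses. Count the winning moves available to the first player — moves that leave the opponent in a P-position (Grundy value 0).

8

All stacks use S = {1, 2, 4, 5, 7}:
G(0) = 0
G(1) = mex{0} = 1
G(2) = mex{1,0} = 2
G(3) = mex{2,1} = 0
G(4) = mex{0,2,0} = 1
G(5) = mex{1,0,1,0} = 2
G(6) = mex{2,1,2,1} = 0
G(7) = mex{0,2,0,2,0} = 1
G(8) = mex{1,0,1,0,1} = 2
G(9) = mex{2,1,2,1,2} = 0
G(10) = mex{0,2,0,2,0} = 1
G(11) = mex{1,0,1,0,1} = 2
G(12) = mex{2,1,2,1,2} = 0
G(13) = mex{0,2,0,2,0} = 1
G(14) = mex{1,0,1,0,1} = 2
G(15) = mex{2,1,2,1,2} = 0
G(16) = mex{0,2,0,2,0} = 1
G(17) = mex{1,0,1,0,1} = 2
G(18) = mex{2,1,2,1,2} = 0
G(19) = mex{0,2,0,2,0} = 1
G(20) = mex{1,0,1,0,1} = 2
G(21) = mex{2,1,2,1,2} = 0
G(22) = mex{0,2,0,2,0} = 1
G(23) = mex{1,0,1,0,1} = 2
Stack A: G(9) = 0.
Stack B: G(23) = 2.
Stack C: G(18) = 0.
Combined Grundy value = 0 ⊕ 2 ⊕ 0 = 2.
A winning move leaves total XOR = 0, i.e. changes one component's Grundy value g to g ⊕ X where X is the current total.
Stack A: need g' = 0⊕2 = 2. Options: 9−1→G=2, 9−2→G=1, 9−4→G=2, 9−5→G=1, 9−7→G=2. Hits: 3.
Stack B: need g' = 2⊕2 = 0. Options: 23−1→G=1, 23−2→G=0, 23−4→G=1, 23−5→G=0, 23−7→G=1. Hits: 2.
Stack C: need g' = 0⊕2 = 2. Options: 18−1→G=2, 18−2→G=1, 18−4→G=2, 18−5→G=1, 18−7→G=2. Hits: 3.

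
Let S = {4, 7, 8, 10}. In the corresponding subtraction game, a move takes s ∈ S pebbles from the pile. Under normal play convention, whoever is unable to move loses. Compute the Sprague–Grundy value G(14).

0

G(0) = 0
G(1) = mex{} = 0
G(2) = mex{} = 0
G(3) = mex{} = 0
G(4) = mex{0} = 1
G(5) = mex{0} = 1
G(6) = mex{0} = 1
G(7) = mex{0,0} = 1
G(8) = mex{1,0,0} = 2
G(9) = mex{1,0,0} = 2
G(10) = mex{1,0,0,0} = 2
G(11) = mex{1,1,0,0} = 2
G(12) = mex{2,1,1,0} = 3
G(13) = mex{2,1,1,0} = 3
G(14) = mex{2,1,1,1} = 0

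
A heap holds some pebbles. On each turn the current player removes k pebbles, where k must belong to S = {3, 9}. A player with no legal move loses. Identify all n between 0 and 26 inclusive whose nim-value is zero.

n :  0  1  2  3  4  5  6  7  8  9 10 11 12 13 14 15 16 17 18 19 20 21 22 23 24 25 26
G :  0  0  0  1  1  1  0  0  0  1  1  1  0  0  0  1  1  1  0  0  0  1  1  1  0  0  0
P-positions are exactly the n with G(n) = 0.

0, 1, 2, 6, 7, 8, 12, 13, 14, 18, 19, 20, 24, 25, 26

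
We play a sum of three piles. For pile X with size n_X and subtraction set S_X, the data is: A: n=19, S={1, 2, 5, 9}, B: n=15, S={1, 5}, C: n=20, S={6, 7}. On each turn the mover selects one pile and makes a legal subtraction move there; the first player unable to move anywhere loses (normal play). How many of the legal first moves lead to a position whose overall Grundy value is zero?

1

Pile A, S = {1, 2, 5, 9}:
n :  0  1  2  3  4  5  6  7  8  9 10 11 12 13 14 15 16 17 18 19
G :  0  1  2  0  1  2  0  1  2  3  0  1  2  0  1  2  0  1  2  3
G_A(19) = 3.
Pile B, S = {1, 5}:
G(0) = 0
G(1) = mex{0} = 1
G(2) = mex{1} = 0
G(3) = mex{0} = 1
G(4) = mex{1} = 0
G(5) = mex{0,0} = 1
G(6) = mex{1,1} = 0
G(7) = mex{0,0} = 1
G(8) = mex{1,1} = 0
G(9) = mex{0,0} = 1
G(10) = mex{1,1} = 0
G(11) = mex{0,0} = 1
G(12) = mex{1,1} = 0
G(13) = mex{0,0} = 1
G(14) = mex{1,1} = 0
G(15) = mex{0,0} = 1
G_B(15) = 1.
Pile C, S = {6, 7}:
n :  0  1  2  3  4  5  6  7  8  9 10 11 12 13 14 15 16 17 18 19 20
G :  0  0  0  0  0  0  1  1  1  1  1  1  2  0  0  0  0  0  0  1  1
G_C(20) = 1.
Combined Grundy value = 3 ⊕ 1 ⊕ 1 = 3.
A winning move leaves total XOR = 0, i.e. changes one component's Grundy value g to g ⊕ X where X is the current total.
Pile A: need g' = 3⊕3 = 0. Options: 19−1→G=2, 19−2→G=1, 19−5→G=1, 19−9→G=0. Hits: 1.
Pile B: need g' = 1⊕3 = 2. Options: 15−1→G=0, 15−5→G=0. Hits: 0.
Pile C: need g' = 1⊕3 = 2. Options: 20−6→G=0, 20−7→G=0. Hits: 0.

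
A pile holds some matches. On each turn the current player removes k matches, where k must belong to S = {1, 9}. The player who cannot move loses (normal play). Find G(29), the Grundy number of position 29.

n :  0  1  2  3  4  5  6  7  8  9 10 11 12 13 14 15 16 17 18 19 20 21 22 23 24 25 26 27 28 29
G :  0  1  0  1  0  1  0  1  0  1  0  1  0  1  0  1  0  1  0  1  0  1  0  1  0  1  0  1  0  1

1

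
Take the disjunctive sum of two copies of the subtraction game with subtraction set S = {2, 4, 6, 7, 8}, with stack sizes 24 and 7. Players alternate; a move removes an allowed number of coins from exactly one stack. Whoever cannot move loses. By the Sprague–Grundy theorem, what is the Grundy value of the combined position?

1

All stacks use S = {2, 4, 6, 7, 8}:
n :  0  1  2  3  4  5  6  7  8  9 10 11 12 13 14 15 16 17 18 19 20 21 22 23 24
G :  0  0  1  1  2  2  3  3  4  4  0  0  1  1  2  2  3  3  4  4  0  0  1  1  2
Stack A: G(24) = 2.
Stack B: G(7) = 3.
Combined Grundy value = 2 ⊕ 3 = 1.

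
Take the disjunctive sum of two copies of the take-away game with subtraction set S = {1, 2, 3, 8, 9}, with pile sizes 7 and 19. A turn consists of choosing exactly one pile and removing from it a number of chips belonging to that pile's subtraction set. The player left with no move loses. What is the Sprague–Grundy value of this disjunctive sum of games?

6

All piles use S = {1, 2, 3, 8, 9}:
n :  0  1  2  3  4  5  6  7  8  9 10 11 12 13 14 15 16 17 18 19
G :  0  1  2  3  0  1  2  3  4  5  0  1  2  3  0  1  2  3  4  5
Pile A: G(7) = 3.
Pile B: G(19) = 5.
Combined Grundy value = 3 ⊕ 5 = 6.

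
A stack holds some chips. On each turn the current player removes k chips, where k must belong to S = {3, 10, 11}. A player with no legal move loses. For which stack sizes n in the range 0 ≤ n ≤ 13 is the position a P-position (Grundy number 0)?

0, 1, 2, 6, 7, 8

n :  0  1  2  3  4  5  6  7  8  9 10 11 12 13
G :  0  0  0  1  1  1  0  0  0  1  1  1  2  2
P-positions are exactly the n with G(n) = 0.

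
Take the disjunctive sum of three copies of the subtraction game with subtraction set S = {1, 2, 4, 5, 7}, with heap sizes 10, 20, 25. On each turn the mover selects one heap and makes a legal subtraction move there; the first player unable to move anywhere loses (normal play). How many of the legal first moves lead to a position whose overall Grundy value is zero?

All heaps use S = {1, 2, 4, 5, 7}:
G(0) = 0
G(1) = mex{0} = 1
G(2) = mex{1,0} = 2
G(3) = mex{2,1} = 0
G(4) = mex{0,2,0} = 1
G(5) = mex{1,0,1,0} = 2
G(6) = mex{2,1,2,1} = 0
G(7) = mex{0,2,0,2,0} = 1
G(8) = mex{1,0,1,0,1} = 2
G(9) = mex{2,1,2,1,2} = 0
G(10) = mex{0,2,0,2,0} = 1
G(11) = mex{1,0,1,0,1} = 2
G(12) = mex{2,1,2,1,2} = 0
G(13) = mex{0,2,0,2,0} = 1
G(14) = mex{1,0,1,0,1} = 2
G(15) = mex{2,1,2,1,2} = 0
G(16) = mex{0,2,0,2,0} = 1
G(17) = mex{1,0,1,0,1} = 2
G(18) = mex{2,1,2,1,2} = 0
G(19) = mex{0,2,0,2,0} = 1
G(20) = mex{1,0,1,0,1} = 2
G(21) = mex{2,1,2,1,2} = 0
G(22) = mex{0,2,0,2,0} = 1
G(23) = mex{1,0,1,0,1} = 2
G(24) = mex{2,1,2,1,2} = 0
G(25) = mex{0,2,0,2,0} = 1
Heap A: G(10) = 1.
Heap B: G(20) = 2.
Heap C: G(25) = 1.
Combined Grundy value = 1 ⊕ 2 ⊕ 1 = 2.
A winning move leaves total XOR = 0, i.e. changes one component's Grundy value g to g ⊕ X where X is the current total.
Heap A: need g' = 1⊕2 = 3. Options: 10−1→G=0, 10−2→G=2, 10−4→G=0, 10−5→G=2, 10−7→G=0. Hits: 0.
Heap B: need g' = 2⊕2 = 0. Options: 20−1→G=1, 20−2→G=0, 20−4→G=1, 20−5→G=0, 20−7→G=1. Hits: 2.
Heap C: need g' = 1⊕2 = 3. Options: 25−1→G=0, 25−2→G=2, 25−4→G=0, 25−5→G=2, 25−7→G=0. Hits: 0.

2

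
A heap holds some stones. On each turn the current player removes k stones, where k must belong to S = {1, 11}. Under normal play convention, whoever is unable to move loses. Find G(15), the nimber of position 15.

1

G(0) = 0
G(1) = mex{0} = 1
G(2) = mex{1} = 0
G(3) = mex{0} = 1
G(4) = mex{1} = 0
G(5) = mex{0} = 1
G(6) = mex{1} = 0
G(7) = mex{0} = 1
G(8) = mex{1} = 0
G(9) = mex{0} = 1
G(10) = mex{1} = 0
G(11) = mex{0,0} = 1
G(12) = mex{1,1} = 0
G(13) = mex{0,0} = 1
G(14) = mex{1,1} = 0
G(15) = mex{0,0} = 1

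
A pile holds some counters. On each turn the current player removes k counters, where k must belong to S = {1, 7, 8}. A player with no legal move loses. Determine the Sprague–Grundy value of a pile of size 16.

G(0) = 0
G(1) = mex{0} = 1
G(2) = mex{1} = 0
G(3) = mex{0} = 1
G(4) = mex{1} = 0
G(5) = mex{0} = 1
G(6) = mex{1} = 0
G(7) = mex{0,0} = 1
G(8) = mex{1,1,0} = 2
G(9) = mex{2,0,1} = 3
G(10) = mex{3,1,0} = 2
G(11) = mex{2,0,1} = 3
G(12) = mex{3,1,0} = 2
G(13) = mex{2,0,1} = 3
G(14) = mex{3,1,0} = 2
G(15) = mex{2,2,1} = 0
G(16) = mex{0,3,2} = 1

1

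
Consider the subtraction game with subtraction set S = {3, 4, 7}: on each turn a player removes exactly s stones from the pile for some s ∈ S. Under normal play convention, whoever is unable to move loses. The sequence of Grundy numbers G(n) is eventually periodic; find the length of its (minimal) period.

10

G(0) = 0
G(1) = mex{} = 0
G(2) = mex{} = 0
G(3) = mex{0} = 1
G(4) = mex{0,0} = 1
G(5) = mex{0,0} = 1
G(6) = mex{1,0} = 2
G(7) = mex{1,1,0} = 2
G(8) = mex{1,1,0} = 2
G(9) = mex{2,1,0} = 3
G(10) = mex{2,2,1} = 0
G(11) = mex{2,2,1} = 0
G(12) = mex{3,2,1} = 0
G(13) = mex{0,3,2} = 1
G(14) = mex{0,0,2} = 1
G(15) = mex{0,0,2} = 1
G(16) = mex{1,0,3} = 2
G(17) = mex{1,1,0} = 2
G(18) = mex{1,1,0} = 2
G(19) = mex{2,1,0} = 3
G(20) = mex{2,2,1} = 0
G(21) = mex{2,2,1} = 0
G(n+10) = G(n) holds for n = 0,…,6 (a full window of length max(S) = 7), so the sequence is purely periodic with period 10.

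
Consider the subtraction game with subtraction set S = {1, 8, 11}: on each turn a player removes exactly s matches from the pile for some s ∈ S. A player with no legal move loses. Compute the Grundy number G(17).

1

n :  0  1  2  3  4  5  6  7  8  9 10 11 12 13 14 15 16 17
G :  0  1  0  1  0  1  0  1  2  0  1  2  3  2  3  2  0  1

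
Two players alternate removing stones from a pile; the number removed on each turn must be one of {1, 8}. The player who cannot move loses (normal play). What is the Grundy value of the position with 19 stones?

1

n :  0  1  2  3  4  5  6  7  8  9 10 11 12 13 14 15 16 17 18 19
G :  0  1  0  1  0  1  0  1  2  0  1  0  1  0  1  0  1  2  0  1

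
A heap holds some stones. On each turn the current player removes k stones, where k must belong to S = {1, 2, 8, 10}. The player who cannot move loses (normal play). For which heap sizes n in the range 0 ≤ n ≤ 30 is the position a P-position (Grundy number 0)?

G(0) = 0
G(1) = mex{0} = 1
G(2) = mex{1,0} = 2
G(3) = mex{2,1} = 0
G(4) = mex{0,2} = 1
G(5) = mex{1,0} = 2
G(6) = mex{2,1} = 0
G(7) = mex{0,2} = 1
G(8) = mex{1,0,0} = 2
G(9) = mex{2,1,1} = 0
G(10) = mex{0,2,2,0} = 1
G(11) = mex{1,0,0,1} = 2
G(12) = mex{2,1,1,2} = 0
G(13) = mex{0,2,2,0} = 1
G(14) = mex{1,0,0,1} = 2
G(15) = mex{2,1,1,2} = 0
G(16) = mex{0,2,2,0} = 1
G(17) = mex{1,0,0,1} = 2
G(18) = mex{2,1,1,2} = 0
G(19) = mex{0,2,2,0} = 1
G(20) = mex{1,0,0,1} = 2
G(21) = mex{2,1,1,2} = 0
G(22) = mex{0,2,2,0} = 1
G(23) = mex{1,0,0,1} = 2
G(24) = mex{2,1,1,2} = 0
G(25) = mex{0,2,2,0} = 1
G(26) = mex{1,0,0,1} = 2
G(27) = mex{2,1,1,2} = 0
G(28) = mex{0,2,2,0} = 1
G(29) = mex{1,0,0,1} = 2
G(30) = mex{2,1,1,2} = 0
P-positions are exactly the n with G(n) = 0.

0, 3, 6, 9, 12, 15, 18, 21, 24, 27, 30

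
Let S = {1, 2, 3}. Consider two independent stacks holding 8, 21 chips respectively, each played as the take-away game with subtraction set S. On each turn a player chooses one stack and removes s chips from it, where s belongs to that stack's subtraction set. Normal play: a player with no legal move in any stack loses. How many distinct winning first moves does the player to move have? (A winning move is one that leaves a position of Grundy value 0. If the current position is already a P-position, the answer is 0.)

2

All stacks use S = {1, 2, 3}:
n :  0  1  2  3  4  5  6  7  8  9 10 11 12 13 14 15 16 17 18 19 20 21
G :  0  1  2  3  0  1  2  3  0  1  2  3  0  1  2  3  0  1  2  3  0  1
Stack A: G(8) = 0.
Stack B: G(21) = 1.
Combined Grundy value = 0 ⊕ 1 = 1.
A winning move leaves total XOR = 0, i.e. changes one component's Grundy value g to g ⊕ X where X is the current total.
Stack A: need g' = 0⊕1 = 1. Options: 8−1→G=3, 8−2→G=2, 8−3→G=1. Hits: 1.
Stack B: need g' = 1⊕1 = 0. Options: 21−1→G=0, 21−2→G=3, 21−3→G=2. Hits: 1.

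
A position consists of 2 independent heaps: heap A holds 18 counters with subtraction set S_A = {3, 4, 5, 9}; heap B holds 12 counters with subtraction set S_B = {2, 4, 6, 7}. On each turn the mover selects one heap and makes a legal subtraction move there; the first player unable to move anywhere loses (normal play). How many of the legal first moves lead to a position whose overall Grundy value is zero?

0

Heap A, S = {3, 4, 5, 9}:
G(0) = 0
G(1) = mex{} = 0
G(2) = mex{} = 0
G(3) = mex{0} = 1
G(4) = mex{0,0} = 1
G(5) = mex{0,0,0} = 1
G(6) = mex{1,0,0} = 2
G(7) = mex{1,1,0} = 2
G(8) = mex{1,1,1} = 0
G(9) = mex{2,1,1,0} = 3
G(10) = mex{2,2,1,0} = 3
G(11) = mex{0,2,2,0} = 1
G(12) = mex{3,0,2,1} = 4
G(13) = mex{3,3,0,1} = 2
G(14) = mex{1,3,3,1} = 0
G(15) = mex{4,1,3,2} = 0
G(16) = mex{2,4,1,2} = 0
G(17) = mex{0,2,4,0} = 1
G(18) = mex{0,0,2,3} = 1
G_A(18) = 1.
Heap B, S = {2, 4, 6, 7}:
G(0) = 0
G(1) = mex{} = 0
G(2) = mex{0} = 1
G(3) = mex{0} = 1
G(4) = mex{1,0} = 2
G(5) = mex{1,0} = 2
G(6) = mex{2,1,0} = 3
G(7) = mex{2,1,0,0} = 3
G(8) = mex{3,2,1,0} = 4
G(9) = mex{3,2,1,1} = 0
G(10) = mex{4,3,2,1} = 0
G(11) = mex{0,3,2,2} = 1
G(12) = mex{0,4,3,2} = 1
G_B(12) = 1.
Combined Grundy value = 1 ⊕ 1 = 0.
A winning move leaves total XOR = 0, i.e. changes one component's Grundy value g to g ⊕ X where X is the current total.
Heap A: target g' = 1⊕0 = 1, but every legal move changes the Grundy value (mex property), so 0 moves.
Heap B: target g' = 1⊕0 = 1, but every legal move changes the Grundy value (mex property), so 0 moves.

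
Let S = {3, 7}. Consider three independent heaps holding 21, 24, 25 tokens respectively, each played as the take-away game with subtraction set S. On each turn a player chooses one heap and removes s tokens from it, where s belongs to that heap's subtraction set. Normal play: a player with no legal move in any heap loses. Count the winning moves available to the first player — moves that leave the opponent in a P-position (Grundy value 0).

All heaps use S = {3, 7}:
n :  0  1  2  3  4  5  6  7  8  9 10 11 12 13 14 15 16 17 18 19 20 21 22 23 24 25
G :  0  0  0  1  1  1  0  2  2  1  0  0  0  1  1  1  0  2  2  1  0  0  0  1  1  1
Heap A: G(21) = 0.
Heap B: G(24) = 1.
Heap C: G(25) = 1.
Combined Grundy value = 0 ⊕ 1 ⊕ 1 = 0.
A winning move leaves total XOR = 0, i.e. changes one component's Grundy value g to g ⊕ X where X is the current total.
Heap A: target g' = 0⊕0 = 0, but every legal move changes the Grundy value (mex property), so 0 moves.
Heap B: target g' = 1⊕0 = 1, but every legal move changes the Grundy value (mex property), so 0 moves.
Heap C: target g' = 1⊕0 = 1, but every legal move changes the Grundy value (mex property), so 0 moves.

0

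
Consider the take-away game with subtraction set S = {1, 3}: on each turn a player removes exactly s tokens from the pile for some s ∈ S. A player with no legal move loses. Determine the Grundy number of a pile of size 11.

G(0) = 0
G(1) = mex{0} = 1
G(2) = mex{1} = 0
G(3) = mex{0,0} = 1
G(4) = mex{1,1} = 0
G(5) = mex{0,0} = 1
G(6) = mex{1,1} = 0
G(7) = mex{0,0} = 1
G(8) = mex{1,1} = 0
G(9) = mex{0,0} = 1
G(10) = mex{1,1} = 0
G(11) = mex{0,0} = 1

1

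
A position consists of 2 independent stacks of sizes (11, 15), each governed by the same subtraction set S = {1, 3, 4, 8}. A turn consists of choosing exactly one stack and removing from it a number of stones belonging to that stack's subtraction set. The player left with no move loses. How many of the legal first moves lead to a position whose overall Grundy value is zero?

4

All stacks use S = {1, 3, 4, 8}:
G(0) = 0
G(1) = mex{0} = 1
G(2) = mex{1} = 0
G(3) = mex{0,0} = 1
G(4) = mex{1,1,0} = 2
G(5) = mex{2,0,1} = 3
G(6) = mex{3,1,0} = 2
G(7) = mex{2,2,1} = 0
G(8) = mex{0,3,2,0} = 1
G(9) = mex{1,2,3,1} = 0
G(10) = mex{0,0,2,0} = 1
G(11) = mex{1,1,0,1} = 2
G(12) = mex{2,0,1,2} = 3
G(13) = mex{3,1,0,3} = 2
G(14) = mex{2,2,1,2} = 0
G(15) = mex{0,3,2,0} = 1
Stack A: G(11) = 2.
Stack B: G(15) = 1.
Combined Grundy value = 2 ⊕ 1 = 3.
A winning move leaves total XOR = 0, i.e. changes one component's Grundy value g to g ⊕ X where X is the current total.
Stack A: need g' = 2⊕3 = 1. Options: 11−1→G=1, 11−3→G=1, 11−4→G=0, 11−8→G=1. Hits: 3.
Stack B: need g' = 1⊕3 = 2. Options: 15−1→G=0, 15−3→G=3, 15−4→G=2, 15−8→G=0. Hits: 1.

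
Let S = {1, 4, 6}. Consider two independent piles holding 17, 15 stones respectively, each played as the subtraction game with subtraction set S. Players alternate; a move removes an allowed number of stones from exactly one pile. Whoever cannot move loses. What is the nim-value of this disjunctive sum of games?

0

All piles use S = {1, 4, 6}:
G(0) = 0
G(1) = mex{0} = 1
G(2) = mex{1} = 0
G(3) = mex{0} = 1
G(4) = mex{1,0} = 2
G(5) = mex{2,1} = 0
G(6) = mex{0,0,0} = 1
G(7) = mex{1,1,1} = 0
G(8) = mex{0,2,0} = 1
G(9) = mex{1,0,1} = 2
G(10) = mex{2,1,2} = 0
G(11) = mex{0,0,0} = 1
G(12) = mex{1,1,1} = 0
G(13) = mex{0,2,0} = 1
G(14) = mex{1,0,1} = 2
G(15) = mex{2,1,2} = 0
G(16) = mex{0,0,0} = 1
G(17) = mex{1,1,1} = 0
Pile A: G(17) = 0.
Pile B: G(15) = 0.
Combined Grundy value = 0 ⊕ 0 = 0.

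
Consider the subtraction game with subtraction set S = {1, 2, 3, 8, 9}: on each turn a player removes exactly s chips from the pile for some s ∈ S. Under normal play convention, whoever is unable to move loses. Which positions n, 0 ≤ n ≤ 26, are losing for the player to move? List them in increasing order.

G(0) = 0
G(1) = mex{0} = 1
G(2) = mex{1,0} = 2
G(3) = mex{2,1,0} = 3
G(4) = mex{3,2,1} = 0
G(5) = mex{0,3,2} = 1
G(6) = mex{1,0,3} = 2
G(7) = mex{2,1,0} = 3
G(8) = mex{3,2,1,0} = 4
G(9) = mex{4,3,2,1,0} = 5
G(10) = mex{5,4,3,2,1} = 0
G(11) = mex{0,5,4,3,2} = 1
G(12) = mex{1,0,5,0,3} = 2
G(13) = mex{2,1,0,1,0} = 3
G(14) = mex{3,2,1,2,1} = 0
G(15) = mex{0,3,2,3,2} = 1
G(16) = mex{1,0,3,4,3} = 2
G(17) = mex{2,1,0,5,4} = 3
G(18) = mex{3,2,1,0,5} = 4
G(19) = mex{4,3,2,1,0} = 5
G(20) = mex{5,4,3,2,1} = 0
G(21) = mex{0,5,4,3,2} = 1
G(22) = mex{1,0,5,0,3} = 2
G(23) = mex{2,1,0,1,0} = 3
G(24) = mex{3,2,1,2,1} = 0
G(25) = mex{0,3,2,3,2} = 1
G(26) = mex{1,0,3,4,3} = 2
P-positions are exactly the n with G(n) = 0.

0, 4, 10, 14, 20, 24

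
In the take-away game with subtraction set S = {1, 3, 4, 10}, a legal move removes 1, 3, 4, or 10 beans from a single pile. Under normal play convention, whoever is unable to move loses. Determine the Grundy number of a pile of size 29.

1

G(0) = 0
G(1) = mex{0} = 1
G(2) = mex{1} = 0
G(3) = mex{0,0} = 1
G(4) = mex{1,1,0} = 2
G(5) = mex{2,0,1} = 3
G(6) = mex{3,1,0} = 2
G(7) = mex{2,2,1} = 0
G(8) = mex{0,3,2} = 1
G(9) = mex{1,2,3} = 0
G(10) = mex{0,0,2,0} = 1
G(11) = mex{1,1,0,1} = 2
G(12) = mex{2,0,1,0} = 3
G(13) = mex{3,1,0,1} = 2
G(14) = mex{2,2,1,2} = 0
G(15) = mex{0,3,2,3} = 1
G(16) = mex{1,2,3,2} = 0
G(17) = mex{0,0,2,0} = 1
G(18) = mex{1,1,0,1} = 2
G(19) = mex{2,0,1,0} = 3
G(20) = mex{3,1,0,1} = 2
G(21) = mex{2,2,1,2} = 0
G(22) = mex{0,3,2,3} = 1
G(23) = mex{1,2,3,2} = 0
G(24) = mex{0,0,2,0} = 1
G(25) = mex{1,1,0,1} = 2
G(26) = mex{2,0,1,0} = 3
G(27) = mex{3,1,0,1} = 2
G(28) = mex{2,2,1,2} = 0
G(29) = mex{0,3,2,3} = 1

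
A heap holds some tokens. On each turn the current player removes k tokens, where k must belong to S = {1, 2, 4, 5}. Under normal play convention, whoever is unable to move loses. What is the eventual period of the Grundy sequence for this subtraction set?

3

G(0) = 0
G(1) = mex{0} = 1
G(2) = mex{1,0} = 2
G(3) = mex{2,1} = 0
G(4) = mex{0,2,0} = 1
G(5) = mex{1,0,1,0} = 2
G(6) = mex{2,1,2,1} = 0
G(7) = mex{0,2,0,2} = 1
G(8) = mex{1,0,1,0} = 2
G(9) = mex{2,1,2,1} = 0
G(10) = mex{0,2,0,2} = 1
G(11) = mex{1,0,1,0} = 2
G(12) = mex{2,1,2,1} = 0
G(13) = mex{0,2,0,2} = 1
G(14) = mex{1,0,1,0} = 2
G(n+3) = G(n) holds for n = 0,…,4 (a full window of length max(S) = 5), so the sequence is purely periodic with period 3.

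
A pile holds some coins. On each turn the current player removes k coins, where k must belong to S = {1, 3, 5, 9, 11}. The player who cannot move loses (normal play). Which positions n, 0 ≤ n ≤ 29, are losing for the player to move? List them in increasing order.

n :  0  1  2  3  4  5  6  7  8  9 10 11 12 13 14 15 16 17 18 19 20 21 22 23 24 25 26 27 28 29
G :  0  1  0  1  0  1  0  1  0  1  0  1  0  1  0  1  0  1  0  1  0  1  0  1  0  1  0  1  0  1
P-positions are exactly the n with G(n) = 0.

0, 2, 4, 6, 8, 10, 12, 14, 16, 18, 20, 22, 24, 26, 28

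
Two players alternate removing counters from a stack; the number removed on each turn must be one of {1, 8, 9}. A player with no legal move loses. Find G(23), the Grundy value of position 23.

G(0) = 0
G(1) = mex{0} = 1
G(2) = mex{1} = 0
G(3) = mex{0} = 1
G(4) = mex{1} = 0
G(5) = mex{0} = 1
G(6) = mex{1} = 0
G(7) = mex{0} = 1
G(8) = mex{1,0} = 2
G(9) = mex{2,1,0} = 3
G(10) = mex{3,0,1} = 2
G(11) = mex{2,1,0} = 3
G(12) = mex{3,0,1} = 2
G(13) = mex{2,1,0} = 3
G(14) = mex{3,0,1} = 2
G(15) = mex{2,1,0} = 3
G(16) = mex{3,2,1} = 0
G(17) = mex{0,3,2} = 1
G(18) = mex{1,2,3} = 0
G(19) = mex{0,3,2} = 1
G(20) = mex{1,2,3} = 0
G(21) = mex{0,3,2} = 1
G(22) = mex{1,2,3} = 0
G(23) = mex{0,3,2} = 1

1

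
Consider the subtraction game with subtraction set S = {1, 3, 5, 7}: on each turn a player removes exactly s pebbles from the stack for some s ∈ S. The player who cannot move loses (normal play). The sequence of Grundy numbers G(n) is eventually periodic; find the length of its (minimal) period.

2

G(0) = 0
G(1) = mex{0} = 1
G(2) = mex{1} = 0
G(3) = mex{0,0} = 1
G(4) = mex{1,1} = 0
G(5) = mex{0,0,0} = 1
G(6) = mex{1,1,1} = 0
G(7) = mex{0,0,0,0} = 1
G(8) = mex{1,1,1,1} = 0
G(9) = mex{0,0,0,0} = 1
G(10) = mex{1,1,1,1} = 0
G(11) = mex{0,0,0,0} = 1
G(12) = mex{1,1,1,1} = 0
G(13) = mex{0,0,0,0} = 1
G(14) = mex{1,1,1,1} = 0
G(n+2) = G(n) holds for n = 0,…,6 (a full window of length max(S) = 7), so the sequence is purely periodic with period 2.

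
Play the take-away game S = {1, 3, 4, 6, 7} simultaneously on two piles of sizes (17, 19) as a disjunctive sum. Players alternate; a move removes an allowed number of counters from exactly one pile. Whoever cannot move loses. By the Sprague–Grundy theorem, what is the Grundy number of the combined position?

All piles use S = {1, 3, 4, 6, 7}:
G(0) = 0
G(1) = mex{0} = 1
G(2) = mex{1} = 0
G(3) = mex{0,0} = 1
G(4) = mex{1,1,0} = 2
G(5) = mex{2,0,1} = 3
G(6) = mex{3,1,0,0} = 2
G(7) = mex{2,2,1,1,0} = 3
G(8) = mex{3,3,2,0,1} = 4
G(9) = mex{4,2,3,1,0} = 5
G(10) = mex{5,3,2,2,1} = 0
G(11) = mex{0,4,3,3,2} = 1
G(12) = mex{1,5,4,2,3} = 0
G(13) = mex{0,0,5,3,2} = 1
G(14) = mex{1,1,0,4,3} = 2
G(15) = mex{2,0,1,5,4} = 3
G(16) = mex{3,1,0,0,5} = 2
G(17) = mex{2,2,1,1,0} = 3
G(18) = mex{3,3,2,0,1} = 4
G(19) = mex{4,2,3,1,0} = 5
Pile A: G(17) = 3.
Pile B: G(19) = 5.
Combined Grundy value = 3 ⊕ 5 = 6.

6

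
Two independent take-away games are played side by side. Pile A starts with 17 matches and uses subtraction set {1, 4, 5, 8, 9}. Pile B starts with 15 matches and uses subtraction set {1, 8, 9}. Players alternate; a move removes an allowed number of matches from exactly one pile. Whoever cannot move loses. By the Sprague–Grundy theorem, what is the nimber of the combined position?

0

Pile A, S = {1, 4, 5, 8, 9}:
n :  0  1  2  3  4  5  6  7  8  9 10 11 12 13 14 15 16 17
G :  0  1  0  1  2  3  2  3  4  5  4  5  0  1  0  1  2  3
G_A(17) = 3.
Pile B, S = {1, 8, 9}:
n :  0  1  2  3  4  5  6  7  8  9 10 11 12 13 14 15
G :  0  1  0  1  0  1  0  1  2  3  2  3  2  3  2  3
G_B(15) = 3.
Combined Grundy value = 3 ⊕ 3 = 0.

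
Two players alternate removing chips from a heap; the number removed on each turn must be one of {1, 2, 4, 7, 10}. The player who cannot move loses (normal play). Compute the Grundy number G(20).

2

G(0) = 0
G(1) = mex{0} = 1
G(2) = mex{1,0} = 2
G(3) = mex{2,1} = 0
G(4) = mex{0,2,0} = 1
G(5) = mex{1,0,1} = 2
G(6) = mex{2,1,2} = 0
G(7) = mex{0,2,0,0} = 1
G(8) = mex{1,0,1,1} = 2
G(9) = mex{2,1,2,2} = 0
G(10) = mex{0,2,0,0,0} = 1
G(11) = mex{1,0,1,1,1} = 2
G(12) = mex{2,1,2,2,2} = 0
G(13) = mex{0,2,0,0,0} = 1
G(14) = mex{1,0,1,1,1} = 2
G(15) = mex{2,1,2,2,2} = 0
G(16) = mex{0,2,0,0,0} = 1
G(17) = mex{1,0,1,1,1} = 2
G(18) = mex{2,1,2,2,2} = 0
G(19) = mex{0,2,0,0,0} = 1
G(20) = mex{1,0,1,1,1} = 2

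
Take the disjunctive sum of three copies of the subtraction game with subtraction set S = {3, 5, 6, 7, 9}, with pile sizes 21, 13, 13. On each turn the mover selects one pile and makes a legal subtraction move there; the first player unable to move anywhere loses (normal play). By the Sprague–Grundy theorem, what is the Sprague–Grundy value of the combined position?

All piles use S = {3, 5, 6, 7, 9}:
G(0) = 0
G(1) = mex{} = 0
G(2) = mex{} = 0
G(3) = mex{0} = 1
G(4) = mex{0} = 1
G(5) = mex{0,0} = 1
G(6) = mex{1,0,0} = 2
G(7) = mex{1,0,0,0} = 2
G(8) = mex{1,1,0,0} = 2
G(9) = mex{2,1,1,0,0} = 3
G(10) = mex{2,1,1,1,0} = 3
G(11) = mex{2,2,1,1,0} = 3
G(12) = mex{3,2,2,1,1} = 0
G(13) = mex{3,2,2,2,1} = 0
G(14) = mex{3,3,2,2,1} = 0
G(15) = mex{0,3,3,2,2} = 1
G(16) = mex{0,3,3,3,2} = 1
G(17) = mex{0,0,3,3,2} = 1
G(18) = mex{1,0,0,3,3} = 2
G(19) = mex{1,0,0,0,3} = 2
G(20) = mex{1,1,0,0,3} = 2
G(21) = mex{2,1,1,0,0} = 3
Pile A: G(21) = 3.
Pile B: G(13) = 0.
Pile C: G(13) = 0.
Combined Grundy value = 3 ⊕ 0 ⊕ 0 = 3.

3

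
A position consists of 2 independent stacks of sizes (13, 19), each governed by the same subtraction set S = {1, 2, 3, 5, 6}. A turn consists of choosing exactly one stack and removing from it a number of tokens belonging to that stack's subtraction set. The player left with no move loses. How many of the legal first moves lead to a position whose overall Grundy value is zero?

All stacks use S = {1, 2, 3, 5, 6}:
n :  0  1  2  3  4  5  6  7  8  9 10 11 12 13 14 15 16 17 18 19
G :  0  1  2  3  0  1  2  3  0  1  2  3  0  1  2  3  0  1  2  3
Stack A: G(13) = 1.
Stack B: G(19) = 3.
Combined Grundy value = 1 ⊕ 3 = 2.
A winning move leaves total XOR = 0, i.e. changes one component's Grundy value g to g ⊕ X where X is the current total.
Stack A: need g' = 1⊕2 = 3. Options: 13−1→G=0, 13−2→G=3, 13−3→G=2, 13−5→G=0, 13−6→G=3. Hits: 2.
Stack B: need g' = 3⊕2 = 1. Options: 19−1→G=2, 19−2→G=1, 19−3→G=0, 19−5→G=2, 19−6→G=1. Hits: 2.

4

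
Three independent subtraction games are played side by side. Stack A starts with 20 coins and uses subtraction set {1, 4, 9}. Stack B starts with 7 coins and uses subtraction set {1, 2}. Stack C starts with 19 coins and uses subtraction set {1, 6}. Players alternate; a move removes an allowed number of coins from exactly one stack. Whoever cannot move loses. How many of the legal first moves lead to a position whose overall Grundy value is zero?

Stack A, S = {1, 4, 9}:
G(0) = 0
G(1) = mex{0} = 1
G(2) = mex{1} = 0
G(3) = mex{0} = 1
G(4) = mex{1,0} = 2
G(5) = mex{2,1} = 0
G(6) = mex{0,0} = 1
G(7) = mex{1,1} = 0
G(8) = mex{0,2} = 1
G(9) = mex{1,0,0} = 2
G(10) = mex{2,1,1} = 0
G(11) = mex{0,0,0} = 1
G(12) = mex{1,1,1} = 0
G(13) = mex{0,2,2} = 1
G(14) = mex{1,0,0} = 2
G(15) = mex{2,1,1} = 0
G(16) = mex{0,0,0} = 1
G(17) = mex{1,1,1} = 0
G(18) = mex{0,2,2} = 1
G(19) = mex{1,0,0} = 2
G(20) = mex{2,1,1} = 0
G_A(20) = 0.
Stack B, S = {1, 2}:
G(0) = 0
G(1) = mex{0} = 1
G(2) = mex{1,0} = 2
G(3) = mex{2,1} = 0
G(4) = mex{0,2} = 1
G(5) = mex{1,0} = 2
G(6) = mex{2,1} = 0
G(7) = mex{0,2} = 1
G_B(7) = 1.
Stack C, S = {1, 6}:
G(0) = 0
G(1) = mex{0} = 1
G(2) = mex{1} = 0
G(3) = mex{0} = 1
G(4) = mex{1} = 0
G(5) = mex{0} = 1
G(6) = mex{1,0} = 2
G(7) = mex{2,1} = 0
G(8) = mex{0,0} = 1
G(9) = mex{1,1} = 0
G(10) = mex{0,0} = 1
G(11) = mex{1,1} = 0
G(12) = mex{0,2} = 1
G(13) = mex{1,0} = 2
G(14) = mex{2,1} = 0
G(15) = mex{0,0} = 1
G(16) = mex{1,1} = 0
G(17) = mex{0,0} = 1
G(18) = mex{1,1} = 0
G(19) = mex{0,2} = 1
G_C(19) = 1.
Combined Grundy value = 0 ⊕ 1 ⊕ 1 = 0.
A winning move leaves total XOR = 0, i.e. changes one component's Grundy value g to g ⊕ X where X is the current total.
Stack A: target g' = 0⊕0 = 0, but every legal move changes the Grundy value (mex property), so 0 moves.
Stack B: target g' = 1⊕0 = 1, but every legal move changes the Grundy value (mex property), so 0 moves.
Stack C: target g' = 1⊕0 = 1, but every legal move changes the Grundy value (mex property), so 0 moves.

0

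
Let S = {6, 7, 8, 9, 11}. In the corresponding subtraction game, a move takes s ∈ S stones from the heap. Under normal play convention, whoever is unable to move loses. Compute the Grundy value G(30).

2

G(0) = 0
G(1) = mex{} = 0
G(2) = mex{} = 0
G(3) = mex{} = 0
G(4) = mex{} = 0
G(5) = mex{} = 0
G(6) = mex{0} = 1
G(7) = mex{0,0} = 1
G(8) = mex{0,0,0} = 1
G(9) = mex{0,0,0,0} = 1
G(10) = mex{0,0,0,0} = 1
G(11) = mex{0,0,0,0,0} = 1
G(12) = mex{1,0,0,0,0} = 2
G(13) = mex{1,1,0,0,0} = 2
G(14) = mex{1,1,1,0,0} = 2
G(15) = mex{1,1,1,1,0} = 2
G(16) = mex{1,1,1,1,0} = 2
G(17) = mex{1,1,1,1,1} = 0
G(18) = mex{2,1,1,1,1} = 0
G(19) = mex{2,2,1,1,1} = 0
G(20) = mex{2,2,2,1,1} = 0
G(21) = mex{2,2,2,2,1} = 0
G(22) = mex{2,2,2,2,1} = 0
G(23) = mex{0,2,2,2,2} = 1
G(24) = mex{0,0,2,2,2} = 1
G(25) = mex{0,0,0,2,2} = 1
G(26) = mex{0,0,0,0,2} = 1
G(27) = mex{0,0,0,0,2} = 1
G(28) = mex{0,0,0,0,0} = 1
G(29) = mex{1,0,0,0,0} = 2
G(30) = mex{1,1,0,0,0} = 2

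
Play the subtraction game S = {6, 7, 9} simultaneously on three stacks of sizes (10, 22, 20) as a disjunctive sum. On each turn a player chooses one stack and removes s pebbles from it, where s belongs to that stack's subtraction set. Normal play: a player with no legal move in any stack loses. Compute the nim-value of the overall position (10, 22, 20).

0

All stacks use S = {6, 7, 9}:
n :  0  1  2  3  4  5  6  7  8  9 10 11 12 13 14 15 16 17 18 19 20 21 22
G :  0  0  0  0  0  0  1  1  1  1  1  1  2  2  2  0  0  0  0  0  0  1  1
Stack A: G(10) = 1.
Stack B: G(22) = 1.
Stack C: G(20) = 0.
Combined Grundy value = 1 ⊕ 1 ⊕ 0 = 0.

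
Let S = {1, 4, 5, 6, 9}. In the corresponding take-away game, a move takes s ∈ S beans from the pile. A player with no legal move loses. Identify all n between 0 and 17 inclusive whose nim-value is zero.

0, 2, 10, 12

G(0) = 0
G(1) = mex{0} = 1
G(2) = mex{1} = 0
G(3) = mex{0} = 1
G(4) = mex{1,0} = 2
G(5) = mex{2,1,0} = 3
G(6) = mex{3,0,1,0} = 2
G(7) = mex{2,1,0,1} = 3
G(8) = mex{3,2,1,0} = 4
G(9) = mex{4,3,2,1,0} = 5
G(10) = mex{5,2,3,2,1} = 0
G(11) = mex{0,3,2,3,0} = 1
G(12) = mex{1,4,3,2,1} = 0
G(13) = mex{0,5,4,3,2} = 1
G(14) = mex{1,0,5,4,3} = 2
G(15) = mex{2,1,0,5,2} = 3
G(16) = mex{3,0,1,0,3} = 2
G(17) = mex{2,1,0,1,4} = 3
P-positions are exactly the n with G(n) = 0.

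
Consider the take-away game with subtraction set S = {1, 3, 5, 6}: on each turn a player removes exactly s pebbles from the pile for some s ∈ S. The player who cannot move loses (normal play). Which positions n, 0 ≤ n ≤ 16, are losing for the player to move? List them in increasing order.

n :  0  1  2  3  4  5  6  7  8  9 10 11 12 13 14 15 16
G :  0  1  0  1  0  1  2  3  2  3  2  0  1  0  1  0  1
P-positions are exactly the n with G(n) = 0.

0, 2, 4, 11, 13, 15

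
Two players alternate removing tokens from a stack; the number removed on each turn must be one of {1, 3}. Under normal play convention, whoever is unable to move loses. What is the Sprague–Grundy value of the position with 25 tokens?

1

n :  0  1  2  3  4  5  6  7  8  9 10 11 12 13 14 15 16 17 18 19 20 21 22 23 24 25
G :  0  1  0  1  0  1  0  1  0  1  0  1  0  1  0  1  0  1  0  1  0  1  0  1  0  1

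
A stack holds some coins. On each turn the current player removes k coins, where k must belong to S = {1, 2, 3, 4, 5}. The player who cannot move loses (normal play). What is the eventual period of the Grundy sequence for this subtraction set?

n :  0  1  2  3  4  5  6  7  8  9 10 11 12 13 14
G :  0  1  2  3  4  5  0  1  2  3  4  5  0  1  2
G(n+6) = G(n) holds for n = 0,…,4 (a full window of length max(S) = 5), so the sequence is purely periodic with period 6.

6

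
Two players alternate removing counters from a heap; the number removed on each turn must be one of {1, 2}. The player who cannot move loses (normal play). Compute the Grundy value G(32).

n :  0  1  2  3  4  5  6  7  8  9 10 11 12 13 14 15 16 17 18 19 20 21 22 23 24 25 26 27 28 29 30 31 32
G :  0  1  2  0  1  2  0  1  2  0  1  2  0  1  2  0  1  2  0  1  2  0  1  2  0  1  2  0  1  2  0  1  2

2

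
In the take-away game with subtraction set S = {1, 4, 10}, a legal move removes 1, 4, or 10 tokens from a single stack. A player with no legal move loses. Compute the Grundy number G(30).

G(0) = 0
G(1) = mex{0} = 1
G(2) = mex{1} = 0
G(3) = mex{0} = 1
G(4) = mex{1,0} = 2
G(5) = mex{2,1} = 0
G(6) = mex{0,0} = 1
G(7) = mex{1,1} = 0
G(8) = mex{0,2} = 1
G(9) = mex{1,0} = 2
G(10) = mex{2,1,0} = 3
G(11) = mex{3,0,1} = 2
G(12) = mex{2,1,0} = 3
G(13) = mex{3,2,1} = 0
G(14) = mex{0,3,2} = 1
G(15) = mex{1,2,0} = 3
G(16) = mex{3,3,1} = 0
G(17) = mex{0,0,0} = 1
G(18) = mex{1,1,1} = 0
G(19) = mex{0,3,2} = 1
G(20) = mex{1,0,3} = 2
G(21) = mex{2,1,2} = 0
G(22) = mex{0,0,3} = 1
G(23) = mex{1,1,0} = 2
G(24) = mex{2,2,1} = 0
G(25) = mex{0,0,3} = 1
G(26) = mex{1,1,0} = 2
G(27) = mex{2,2,1} = 0
G(28) = mex{0,0,0} = 1
G(29) = mex{1,1,1} = 0
G(30) = mex{0,2,2} = 1

1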